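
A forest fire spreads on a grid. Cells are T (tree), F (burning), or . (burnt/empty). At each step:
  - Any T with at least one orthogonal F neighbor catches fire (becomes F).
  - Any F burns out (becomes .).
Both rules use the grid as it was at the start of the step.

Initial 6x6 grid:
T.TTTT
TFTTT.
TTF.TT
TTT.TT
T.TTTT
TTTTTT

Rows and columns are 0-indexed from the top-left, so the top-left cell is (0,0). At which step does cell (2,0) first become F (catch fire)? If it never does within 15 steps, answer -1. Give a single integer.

Step 1: cell (2,0)='T' (+4 fires, +2 burnt)
Step 2: cell (2,0)='F' (+6 fires, +4 burnt)
  -> target ignites at step 2
Step 3: cell (2,0)='.' (+5 fires, +6 burnt)
Step 4: cell (2,0)='.' (+6 fires, +5 burnt)
Step 5: cell (2,0)='.' (+6 fires, +6 burnt)
Step 6: cell (2,0)='.' (+2 fires, +6 burnt)
Step 7: cell (2,0)='.' (+0 fires, +2 burnt)
  fire out at step 7

2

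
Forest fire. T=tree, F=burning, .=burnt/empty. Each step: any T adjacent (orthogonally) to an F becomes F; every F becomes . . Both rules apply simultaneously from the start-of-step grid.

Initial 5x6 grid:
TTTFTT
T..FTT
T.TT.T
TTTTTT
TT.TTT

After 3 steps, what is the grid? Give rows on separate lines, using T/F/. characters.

Step 1: 4 trees catch fire, 2 burn out
  TTF.FT
  T...FT
  T.TF.T
  TTTTTT
  TT.TTT
Step 2: 5 trees catch fire, 4 burn out
  TF...F
  T....F
  T.F..T
  TTTFTT
  TT.TTT
Step 3: 5 trees catch fire, 5 burn out
  F.....
  T.....
  T....F
  TTF.FT
  TT.FTT

F.....
T.....
T....F
TTF.FT
TT.FTT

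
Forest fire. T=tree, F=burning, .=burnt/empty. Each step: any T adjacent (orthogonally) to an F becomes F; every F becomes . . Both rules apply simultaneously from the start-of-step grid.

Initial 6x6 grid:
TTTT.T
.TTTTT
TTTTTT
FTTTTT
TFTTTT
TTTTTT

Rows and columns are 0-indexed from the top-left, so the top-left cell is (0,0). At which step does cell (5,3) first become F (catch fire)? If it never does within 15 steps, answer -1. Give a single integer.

Step 1: cell (5,3)='T' (+5 fires, +2 burnt)
Step 2: cell (5,3)='T' (+5 fires, +5 burnt)
Step 3: cell (5,3)='F' (+5 fires, +5 burnt)
  -> target ignites at step 3
Step 4: cell (5,3)='.' (+6 fires, +5 burnt)
Step 5: cell (5,3)='.' (+6 fires, +6 burnt)
Step 6: cell (5,3)='.' (+3 fires, +6 burnt)
Step 7: cell (5,3)='.' (+1 fires, +3 burnt)
Step 8: cell (5,3)='.' (+1 fires, +1 burnt)
Step 9: cell (5,3)='.' (+0 fires, +1 burnt)
  fire out at step 9

3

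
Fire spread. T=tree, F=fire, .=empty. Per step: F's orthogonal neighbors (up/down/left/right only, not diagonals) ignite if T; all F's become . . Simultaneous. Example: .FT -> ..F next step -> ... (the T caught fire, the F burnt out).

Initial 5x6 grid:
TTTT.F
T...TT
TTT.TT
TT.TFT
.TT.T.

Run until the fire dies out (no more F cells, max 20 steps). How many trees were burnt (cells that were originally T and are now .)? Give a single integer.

Step 1: +5 fires, +2 burnt (F count now 5)
Step 2: +2 fires, +5 burnt (F count now 2)
Step 3: +0 fires, +2 burnt (F count now 0)
Fire out after step 3
Initially T: 19, now '.': 18
Total burnt (originally-T cells now '.'): 7

Answer: 7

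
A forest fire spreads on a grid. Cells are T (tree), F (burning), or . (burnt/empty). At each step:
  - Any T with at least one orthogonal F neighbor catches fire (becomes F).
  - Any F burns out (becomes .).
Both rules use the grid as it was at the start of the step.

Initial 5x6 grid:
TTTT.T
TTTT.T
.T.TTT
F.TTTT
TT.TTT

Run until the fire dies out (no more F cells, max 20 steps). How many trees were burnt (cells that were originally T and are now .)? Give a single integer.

Answer: 2

Derivation:
Step 1: +1 fires, +1 burnt (F count now 1)
Step 2: +1 fires, +1 burnt (F count now 1)
Step 3: +0 fires, +1 burnt (F count now 0)
Fire out after step 3
Initially T: 23, now '.': 9
Total burnt (originally-T cells now '.'): 2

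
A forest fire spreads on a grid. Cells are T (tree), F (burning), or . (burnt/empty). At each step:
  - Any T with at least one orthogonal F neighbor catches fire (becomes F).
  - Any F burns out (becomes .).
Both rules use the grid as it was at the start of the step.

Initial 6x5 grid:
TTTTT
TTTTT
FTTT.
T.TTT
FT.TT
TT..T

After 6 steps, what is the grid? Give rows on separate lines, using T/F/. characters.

Step 1: 5 trees catch fire, 2 burn out
  TTTTT
  FTTTT
  .FTT.
  F.TTT
  .F.TT
  FT..T
Step 2: 4 trees catch fire, 5 burn out
  FTTTT
  .FTTT
  ..FT.
  ..TTT
  ...TT
  .F..T
Step 3: 4 trees catch fire, 4 burn out
  .FTTT
  ..FTT
  ...F.
  ..FTT
  ...TT
  ....T
Step 4: 3 trees catch fire, 4 burn out
  ..FTT
  ...FT
  .....
  ...FT
  ...TT
  ....T
Step 5: 4 trees catch fire, 3 burn out
  ...FT
  ....F
  .....
  ....F
  ...FT
  ....T
Step 6: 2 trees catch fire, 4 burn out
  ....F
  .....
  .....
  .....
  ....F
  ....T

....F
.....
.....
.....
....F
....T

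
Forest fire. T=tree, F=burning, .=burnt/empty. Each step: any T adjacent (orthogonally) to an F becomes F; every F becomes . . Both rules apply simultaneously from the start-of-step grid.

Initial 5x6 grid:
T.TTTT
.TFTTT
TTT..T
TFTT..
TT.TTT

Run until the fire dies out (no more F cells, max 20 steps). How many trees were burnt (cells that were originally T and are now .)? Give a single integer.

Answer: 20

Derivation:
Step 1: +8 fires, +2 burnt (F count now 8)
Step 2: +5 fires, +8 burnt (F count now 5)
Step 3: +3 fires, +5 burnt (F count now 3)
Step 4: +3 fires, +3 burnt (F count now 3)
Step 5: +1 fires, +3 burnt (F count now 1)
Step 6: +0 fires, +1 burnt (F count now 0)
Fire out after step 6
Initially T: 21, now '.': 29
Total burnt (originally-T cells now '.'): 20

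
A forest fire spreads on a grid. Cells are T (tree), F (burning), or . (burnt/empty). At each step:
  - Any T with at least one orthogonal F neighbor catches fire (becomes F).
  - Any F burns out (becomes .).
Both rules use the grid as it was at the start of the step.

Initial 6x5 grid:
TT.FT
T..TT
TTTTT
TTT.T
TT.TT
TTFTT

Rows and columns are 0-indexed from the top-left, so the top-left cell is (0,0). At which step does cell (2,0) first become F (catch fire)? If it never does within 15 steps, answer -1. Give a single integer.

Step 1: cell (2,0)='T' (+4 fires, +2 burnt)
Step 2: cell (2,0)='T' (+6 fires, +4 burnt)
Step 3: cell (2,0)='T' (+5 fires, +6 burnt)
Step 4: cell (2,0)='T' (+4 fires, +5 burnt)
Step 5: cell (2,0)='F' (+1 fires, +4 burnt)
  -> target ignites at step 5
Step 6: cell (2,0)='.' (+1 fires, +1 burnt)
Step 7: cell (2,0)='.' (+1 fires, +1 burnt)
Step 8: cell (2,0)='.' (+1 fires, +1 burnt)
Step 9: cell (2,0)='.' (+0 fires, +1 burnt)
  fire out at step 9

5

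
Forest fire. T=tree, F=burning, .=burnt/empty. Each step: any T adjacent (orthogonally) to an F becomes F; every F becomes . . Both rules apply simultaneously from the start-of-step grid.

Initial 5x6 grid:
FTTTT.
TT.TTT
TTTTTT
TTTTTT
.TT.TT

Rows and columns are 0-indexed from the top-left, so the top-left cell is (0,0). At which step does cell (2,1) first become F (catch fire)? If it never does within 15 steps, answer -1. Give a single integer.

Step 1: cell (2,1)='T' (+2 fires, +1 burnt)
Step 2: cell (2,1)='T' (+3 fires, +2 burnt)
Step 3: cell (2,1)='F' (+3 fires, +3 burnt)
  -> target ignites at step 3
Step 4: cell (2,1)='.' (+4 fires, +3 burnt)
Step 5: cell (2,1)='.' (+4 fires, +4 burnt)
Step 6: cell (2,1)='.' (+4 fires, +4 burnt)
Step 7: cell (2,1)='.' (+2 fires, +4 burnt)
Step 8: cell (2,1)='.' (+2 fires, +2 burnt)
Step 9: cell (2,1)='.' (+1 fires, +2 burnt)
Step 10: cell (2,1)='.' (+0 fires, +1 burnt)
  fire out at step 10

3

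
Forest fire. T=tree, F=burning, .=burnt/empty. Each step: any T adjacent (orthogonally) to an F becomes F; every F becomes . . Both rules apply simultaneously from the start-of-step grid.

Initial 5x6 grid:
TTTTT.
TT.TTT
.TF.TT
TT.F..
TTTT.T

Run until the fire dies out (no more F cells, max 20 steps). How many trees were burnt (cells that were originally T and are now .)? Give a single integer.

Answer: 19

Derivation:
Step 1: +2 fires, +2 burnt (F count now 2)
Step 2: +3 fires, +2 burnt (F count now 3)
Step 3: +4 fires, +3 burnt (F count now 4)
Step 4: +3 fires, +4 burnt (F count now 3)
Step 5: +1 fires, +3 burnt (F count now 1)
Step 6: +2 fires, +1 burnt (F count now 2)
Step 7: +1 fires, +2 burnt (F count now 1)
Step 8: +2 fires, +1 burnt (F count now 2)
Step 9: +1 fires, +2 burnt (F count now 1)
Step 10: +0 fires, +1 burnt (F count now 0)
Fire out after step 10
Initially T: 20, now '.': 29
Total burnt (originally-T cells now '.'): 19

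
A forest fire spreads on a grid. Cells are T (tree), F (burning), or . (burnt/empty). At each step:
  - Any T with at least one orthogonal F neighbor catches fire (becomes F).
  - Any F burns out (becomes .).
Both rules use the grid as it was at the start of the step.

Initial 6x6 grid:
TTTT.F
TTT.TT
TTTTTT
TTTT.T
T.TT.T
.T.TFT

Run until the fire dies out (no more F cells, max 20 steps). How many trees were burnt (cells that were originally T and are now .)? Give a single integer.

Step 1: +3 fires, +2 burnt (F count now 3)
Step 2: +4 fires, +3 burnt (F count now 4)
Step 3: +4 fires, +4 burnt (F count now 4)
Step 4: +2 fires, +4 burnt (F count now 2)
Step 5: +2 fires, +2 burnt (F count now 2)
Step 6: +3 fires, +2 burnt (F count now 3)
Step 7: +4 fires, +3 burnt (F count now 4)
Step 8: +3 fires, +4 burnt (F count now 3)
Step 9: +1 fires, +3 burnt (F count now 1)
Step 10: +0 fires, +1 burnt (F count now 0)
Fire out after step 10
Initially T: 27, now '.': 35
Total burnt (originally-T cells now '.'): 26

Answer: 26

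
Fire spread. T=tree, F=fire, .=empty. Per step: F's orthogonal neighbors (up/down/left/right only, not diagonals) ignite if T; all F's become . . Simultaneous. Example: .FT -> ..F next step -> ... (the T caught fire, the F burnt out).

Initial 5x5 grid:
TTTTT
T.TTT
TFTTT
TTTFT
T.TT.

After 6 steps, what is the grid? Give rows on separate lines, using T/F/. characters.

Step 1: 7 trees catch fire, 2 burn out
  TTTTT
  T.TTT
  F.FFT
  TFF.F
  T.TF.
Step 2: 6 trees catch fire, 7 burn out
  TTTTT
  F.FFT
  ....F
  F....
  T.F..
Step 3: 5 trees catch fire, 6 burn out
  FTFFT
  ....F
  .....
  .....
  F....
Step 4: 2 trees catch fire, 5 burn out
  .F..F
  .....
  .....
  .....
  .....
Step 5: 0 trees catch fire, 2 burn out
  .....
  .....
  .....
  .....
  .....
Step 6: 0 trees catch fire, 0 burn out
  .....
  .....
  .....
  .....
  .....

.....
.....
.....
.....
.....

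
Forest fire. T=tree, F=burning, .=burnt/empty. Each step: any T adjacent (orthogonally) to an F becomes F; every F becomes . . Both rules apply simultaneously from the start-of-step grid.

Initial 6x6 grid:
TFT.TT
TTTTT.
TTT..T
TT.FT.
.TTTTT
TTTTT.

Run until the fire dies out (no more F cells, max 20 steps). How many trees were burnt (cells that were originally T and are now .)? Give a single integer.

Answer: 25

Derivation:
Step 1: +5 fires, +2 burnt (F count now 5)
Step 2: +6 fires, +5 burnt (F count now 6)
Step 3: +8 fires, +6 burnt (F count now 8)
Step 4: +3 fires, +8 burnt (F count now 3)
Step 5: +2 fires, +3 burnt (F count now 2)
Step 6: +1 fires, +2 burnt (F count now 1)
Step 7: +0 fires, +1 burnt (F count now 0)
Fire out after step 7
Initially T: 26, now '.': 35
Total burnt (originally-T cells now '.'): 25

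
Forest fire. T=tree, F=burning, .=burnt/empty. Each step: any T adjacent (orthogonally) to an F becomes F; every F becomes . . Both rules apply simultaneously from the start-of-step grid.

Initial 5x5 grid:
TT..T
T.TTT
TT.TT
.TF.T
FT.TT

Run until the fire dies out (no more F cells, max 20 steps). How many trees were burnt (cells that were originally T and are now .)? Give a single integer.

Step 1: +2 fires, +2 burnt (F count now 2)
Step 2: +1 fires, +2 burnt (F count now 1)
Step 3: +1 fires, +1 burnt (F count now 1)
Step 4: +1 fires, +1 burnt (F count now 1)
Step 5: +1 fires, +1 burnt (F count now 1)
Step 6: +1 fires, +1 burnt (F count now 1)
Step 7: +0 fires, +1 burnt (F count now 0)
Fire out after step 7
Initially T: 16, now '.': 16
Total burnt (originally-T cells now '.'): 7

Answer: 7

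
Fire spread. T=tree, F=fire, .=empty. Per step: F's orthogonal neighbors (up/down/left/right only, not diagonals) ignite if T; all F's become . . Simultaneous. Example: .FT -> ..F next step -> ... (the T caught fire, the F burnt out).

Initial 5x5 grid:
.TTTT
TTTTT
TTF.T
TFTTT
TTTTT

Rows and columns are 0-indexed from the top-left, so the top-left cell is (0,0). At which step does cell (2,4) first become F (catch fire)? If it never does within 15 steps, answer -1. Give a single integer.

Step 1: cell (2,4)='T' (+5 fires, +2 burnt)
Step 2: cell (2,4)='T' (+7 fires, +5 burnt)
Step 3: cell (2,4)='T' (+6 fires, +7 burnt)
Step 4: cell (2,4)='F' (+3 fires, +6 burnt)
  -> target ignites at step 4
Step 5: cell (2,4)='.' (+0 fires, +3 burnt)
  fire out at step 5

4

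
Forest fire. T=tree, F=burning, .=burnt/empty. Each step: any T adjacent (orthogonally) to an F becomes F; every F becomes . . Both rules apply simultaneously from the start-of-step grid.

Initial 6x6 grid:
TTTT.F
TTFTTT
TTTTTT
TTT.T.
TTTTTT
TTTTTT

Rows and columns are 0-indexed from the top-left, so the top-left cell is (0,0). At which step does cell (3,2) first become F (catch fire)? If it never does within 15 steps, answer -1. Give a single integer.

Step 1: cell (3,2)='T' (+5 fires, +2 burnt)
Step 2: cell (3,2)='F' (+8 fires, +5 burnt)
  -> target ignites at step 2
Step 3: cell (3,2)='.' (+5 fires, +8 burnt)
Step 4: cell (3,2)='.' (+5 fires, +5 burnt)
Step 5: cell (3,2)='.' (+4 fires, +5 burnt)
Step 6: cell (3,2)='.' (+3 fires, +4 burnt)
Step 7: cell (3,2)='.' (+1 fires, +3 burnt)
Step 8: cell (3,2)='.' (+0 fires, +1 burnt)
  fire out at step 8

2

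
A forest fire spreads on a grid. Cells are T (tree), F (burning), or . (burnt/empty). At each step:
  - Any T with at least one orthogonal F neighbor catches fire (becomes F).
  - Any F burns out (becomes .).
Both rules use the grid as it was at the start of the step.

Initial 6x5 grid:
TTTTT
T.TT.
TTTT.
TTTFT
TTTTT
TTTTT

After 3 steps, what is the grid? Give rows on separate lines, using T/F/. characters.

Step 1: 4 trees catch fire, 1 burn out
  TTTTT
  T.TT.
  TTTF.
  TTF.F
  TTTFT
  TTTTT
Step 2: 6 trees catch fire, 4 burn out
  TTTTT
  T.TF.
  TTF..
  TF...
  TTF.F
  TTTFT
Step 3: 7 trees catch fire, 6 burn out
  TTTFT
  T.F..
  TF...
  F....
  TF...
  TTF.F

TTTFT
T.F..
TF...
F....
TF...
TTF.F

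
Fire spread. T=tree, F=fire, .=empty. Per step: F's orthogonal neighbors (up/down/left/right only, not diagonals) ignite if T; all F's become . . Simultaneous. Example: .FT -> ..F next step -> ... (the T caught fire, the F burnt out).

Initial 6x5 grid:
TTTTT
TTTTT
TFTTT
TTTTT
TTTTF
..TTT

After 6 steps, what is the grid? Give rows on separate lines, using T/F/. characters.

Step 1: 7 trees catch fire, 2 burn out
  TTTTT
  TFTTT
  F.FTT
  TFTTF
  TTTF.
  ..TTF
Step 2: 11 trees catch fire, 7 burn out
  TFTTT
  F.FTT
  ...FF
  F.FF.
  TFF..
  ..TF.
Step 3: 6 trees catch fire, 11 burn out
  F.FTT
  ...FF
  .....
  .....
  F....
  ..F..
Step 4: 2 trees catch fire, 6 burn out
  ...FF
  .....
  .....
  .....
  .....
  .....
Step 5: 0 trees catch fire, 2 burn out
  .....
  .....
  .....
  .....
  .....
  .....
Step 6: 0 trees catch fire, 0 burn out
  .....
  .....
  .....
  .....
  .....
  .....

.....
.....
.....
.....
.....
.....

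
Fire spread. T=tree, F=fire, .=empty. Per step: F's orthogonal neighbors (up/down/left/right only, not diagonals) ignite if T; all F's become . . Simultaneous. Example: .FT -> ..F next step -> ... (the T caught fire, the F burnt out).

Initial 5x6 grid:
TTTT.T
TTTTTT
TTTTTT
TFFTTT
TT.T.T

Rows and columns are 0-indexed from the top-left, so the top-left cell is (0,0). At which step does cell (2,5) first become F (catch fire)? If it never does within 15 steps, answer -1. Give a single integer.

Step 1: cell (2,5)='T' (+5 fires, +2 burnt)
Step 2: cell (2,5)='T' (+7 fires, +5 burnt)
Step 3: cell (2,5)='T' (+6 fires, +7 burnt)
Step 4: cell (2,5)='F' (+5 fires, +6 burnt)
  -> target ignites at step 4
Step 5: cell (2,5)='.' (+1 fires, +5 burnt)
Step 6: cell (2,5)='.' (+1 fires, +1 burnt)
Step 7: cell (2,5)='.' (+0 fires, +1 burnt)
  fire out at step 7

4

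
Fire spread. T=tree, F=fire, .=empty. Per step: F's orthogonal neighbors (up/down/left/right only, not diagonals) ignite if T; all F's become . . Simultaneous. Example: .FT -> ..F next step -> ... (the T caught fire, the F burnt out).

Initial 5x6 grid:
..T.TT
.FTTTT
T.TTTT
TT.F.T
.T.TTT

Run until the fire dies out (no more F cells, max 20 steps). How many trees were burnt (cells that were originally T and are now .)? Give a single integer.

Answer: 15

Derivation:
Step 1: +3 fires, +2 burnt (F count now 3)
Step 2: +5 fires, +3 burnt (F count now 5)
Step 3: +3 fires, +5 burnt (F count now 3)
Step 4: +3 fires, +3 burnt (F count now 3)
Step 5: +1 fires, +3 burnt (F count now 1)
Step 6: +0 fires, +1 burnt (F count now 0)
Fire out after step 6
Initially T: 19, now '.': 26
Total burnt (originally-T cells now '.'): 15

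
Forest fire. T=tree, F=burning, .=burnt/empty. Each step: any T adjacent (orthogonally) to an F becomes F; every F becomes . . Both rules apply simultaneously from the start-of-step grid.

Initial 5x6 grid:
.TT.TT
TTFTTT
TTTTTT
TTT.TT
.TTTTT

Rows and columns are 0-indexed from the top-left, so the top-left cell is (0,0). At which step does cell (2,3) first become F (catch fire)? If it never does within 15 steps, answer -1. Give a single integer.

Step 1: cell (2,3)='T' (+4 fires, +1 burnt)
Step 2: cell (2,3)='F' (+6 fires, +4 burnt)
  -> target ignites at step 2
Step 3: cell (2,3)='.' (+6 fires, +6 burnt)
Step 4: cell (2,3)='.' (+6 fires, +6 burnt)
Step 5: cell (2,3)='.' (+2 fires, +6 burnt)
Step 6: cell (2,3)='.' (+1 fires, +2 burnt)
Step 7: cell (2,3)='.' (+0 fires, +1 burnt)
  fire out at step 7

2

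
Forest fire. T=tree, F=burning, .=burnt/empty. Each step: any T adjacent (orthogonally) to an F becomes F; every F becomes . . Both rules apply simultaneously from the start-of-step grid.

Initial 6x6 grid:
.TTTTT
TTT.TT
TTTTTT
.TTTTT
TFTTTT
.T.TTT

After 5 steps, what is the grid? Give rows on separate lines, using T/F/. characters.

Step 1: 4 trees catch fire, 1 burn out
  .TTTTT
  TTT.TT
  TTTTTT
  .FTTTT
  F.FTTT
  .F.TTT
Step 2: 3 trees catch fire, 4 burn out
  .TTTTT
  TTT.TT
  TFTTTT
  ..FTTT
  ...FTT
  ...TTT
Step 3: 6 trees catch fire, 3 burn out
  .TTTTT
  TFT.TT
  F.FTTT
  ...FTT
  ....FT
  ...FTT
Step 4: 7 trees catch fire, 6 burn out
  .FTTTT
  F.F.TT
  ...FTT
  ....FT
  .....F
  ....FT
Step 5: 4 trees catch fire, 7 burn out
  ..FTTT
  ....TT
  ....FT
  .....F
  ......
  .....F

..FTTT
....TT
....FT
.....F
......
.....F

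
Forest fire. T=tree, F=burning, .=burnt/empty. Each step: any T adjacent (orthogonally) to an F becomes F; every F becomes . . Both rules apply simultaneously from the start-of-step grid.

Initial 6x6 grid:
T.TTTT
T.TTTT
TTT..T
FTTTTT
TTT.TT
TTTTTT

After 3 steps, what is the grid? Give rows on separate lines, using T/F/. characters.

Step 1: 3 trees catch fire, 1 burn out
  T.TTTT
  T.TTTT
  FTT..T
  .FTTTT
  FTT.TT
  TTTTTT
Step 2: 5 trees catch fire, 3 burn out
  T.TTTT
  F.TTTT
  .FT..T
  ..FTTT
  .FT.TT
  FTTTTT
Step 3: 5 trees catch fire, 5 burn out
  F.TTTT
  ..TTTT
  ..F..T
  ...FTT
  ..F.TT
  .FTTTT

F.TTTT
..TTTT
..F..T
...FTT
..F.TT
.FTTTT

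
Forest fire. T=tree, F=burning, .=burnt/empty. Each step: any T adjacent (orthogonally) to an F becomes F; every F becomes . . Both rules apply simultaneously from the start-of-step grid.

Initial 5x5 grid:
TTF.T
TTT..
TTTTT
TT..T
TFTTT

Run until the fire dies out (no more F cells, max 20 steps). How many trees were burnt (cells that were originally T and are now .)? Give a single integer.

Answer: 17

Derivation:
Step 1: +5 fires, +2 burnt (F count now 5)
Step 2: +6 fires, +5 burnt (F count now 6)
Step 3: +4 fires, +6 burnt (F count now 4)
Step 4: +2 fires, +4 burnt (F count now 2)
Step 5: +0 fires, +2 burnt (F count now 0)
Fire out after step 5
Initially T: 18, now '.': 24
Total burnt (originally-T cells now '.'): 17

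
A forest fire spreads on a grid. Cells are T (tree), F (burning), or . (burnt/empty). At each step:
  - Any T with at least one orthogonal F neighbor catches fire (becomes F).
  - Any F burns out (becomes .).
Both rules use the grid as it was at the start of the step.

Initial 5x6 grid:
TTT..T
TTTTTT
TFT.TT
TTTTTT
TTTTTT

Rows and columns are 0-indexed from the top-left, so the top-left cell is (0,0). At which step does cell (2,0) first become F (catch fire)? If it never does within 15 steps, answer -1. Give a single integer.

Step 1: cell (2,0)='F' (+4 fires, +1 burnt)
  -> target ignites at step 1
Step 2: cell (2,0)='.' (+6 fires, +4 burnt)
Step 3: cell (2,0)='.' (+6 fires, +6 burnt)
Step 4: cell (2,0)='.' (+3 fires, +6 burnt)
Step 5: cell (2,0)='.' (+4 fires, +3 burnt)
Step 6: cell (2,0)='.' (+3 fires, +4 burnt)
Step 7: cell (2,0)='.' (+0 fires, +3 burnt)
  fire out at step 7

1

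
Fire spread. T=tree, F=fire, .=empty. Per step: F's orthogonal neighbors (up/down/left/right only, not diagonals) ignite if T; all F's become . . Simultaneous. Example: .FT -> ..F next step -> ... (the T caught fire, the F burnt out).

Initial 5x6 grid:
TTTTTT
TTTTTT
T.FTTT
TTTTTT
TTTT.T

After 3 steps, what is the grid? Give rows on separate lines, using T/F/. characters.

Step 1: 3 trees catch fire, 1 burn out
  TTTTTT
  TTFTTT
  T..FTT
  TTFTTT
  TTTT.T
Step 2: 7 trees catch fire, 3 burn out
  TTFTTT
  TF.FTT
  T...FT
  TF.FTT
  TTFT.T
Step 3: 9 trees catch fire, 7 burn out
  TF.FTT
  F...FT
  T....F
  F...FT
  TF.F.T

TF.FTT
F...FT
T....F
F...FT
TF.F.T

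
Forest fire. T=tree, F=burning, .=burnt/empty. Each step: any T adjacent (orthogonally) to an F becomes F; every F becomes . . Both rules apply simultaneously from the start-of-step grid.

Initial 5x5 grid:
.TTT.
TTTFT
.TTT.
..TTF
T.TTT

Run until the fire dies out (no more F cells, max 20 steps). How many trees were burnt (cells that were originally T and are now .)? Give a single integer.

Answer: 15

Derivation:
Step 1: +6 fires, +2 burnt (F count now 6)
Step 2: +5 fires, +6 burnt (F count now 5)
Step 3: +4 fires, +5 burnt (F count now 4)
Step 4: +0 fires, +4 burnt (F count now 0)
Fire out after step 4
Initially T: 16, now '.': 24
Total burnt (originally-T cells now '.'): 15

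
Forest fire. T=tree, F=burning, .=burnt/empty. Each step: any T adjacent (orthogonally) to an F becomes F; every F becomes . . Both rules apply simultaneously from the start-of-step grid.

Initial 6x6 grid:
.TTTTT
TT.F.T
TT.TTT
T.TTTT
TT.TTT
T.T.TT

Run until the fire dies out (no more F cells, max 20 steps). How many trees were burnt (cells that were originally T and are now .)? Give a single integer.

Step 1: +2 fires, +1 burnt (F count now 2)
Step 2: +4 fires, +2 burnt (F count now 4)
Step 3: +6 fires, +4 burnt (F count now 6)
Step 4: +4 fires, +6 burnt (F count now 4)
Step 5: +4 fires, +4 burnt (F count now 4)
Step 6: +2 fires, +4 burnt (F count now 2)
Step 7: +1 fires, +2 burnt (F count now 1)
Step 8: +1 fires, +1 burnt (F count now 1)
Step 9: +2 fires, +1 burnt (F count now 2)
Step 10: +0 fires, +2 burnt (F count now 0)
Fire out after step 10
Initially T: 27, now '.': 35
Total burnt (originally-T cells now '.'): 26

Answer: 26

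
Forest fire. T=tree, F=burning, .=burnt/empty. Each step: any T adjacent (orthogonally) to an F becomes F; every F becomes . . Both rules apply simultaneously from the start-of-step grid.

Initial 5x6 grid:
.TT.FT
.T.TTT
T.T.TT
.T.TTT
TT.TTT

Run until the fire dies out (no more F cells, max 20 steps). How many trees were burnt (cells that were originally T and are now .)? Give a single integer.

Step 1: +2 fires, +1 burnt (F count now 2)
Step 2: +3 fires, +2 burnt (F count now 3)
Step 3: +2 fires, +3 burnt (F count now 2)
Step 4: +3 fires, +2 burnt (F count now 3)
Step 5: +2 fires, +3 burnt (F count now 2)
Step 6: +0 fires, +2 burnt (F count now 0)
Fire out after step 6
Initially T: 20, now '.': 22
Total burnt (originally-T cells now '.'): 12

Answer: 12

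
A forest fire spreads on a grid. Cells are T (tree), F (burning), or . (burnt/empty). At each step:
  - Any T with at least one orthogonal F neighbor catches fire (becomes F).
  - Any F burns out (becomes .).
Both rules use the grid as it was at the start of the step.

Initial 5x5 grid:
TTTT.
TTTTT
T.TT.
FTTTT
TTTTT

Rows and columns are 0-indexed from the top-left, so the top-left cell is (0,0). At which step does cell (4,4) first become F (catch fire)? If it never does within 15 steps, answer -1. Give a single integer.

Step 1: cell (4,4)='T' (+3 fires, +1 burnt)
Step 2: cell (4,4)='T' (+3 fires, +3 burnt)
Step 3: cell (4,4)='T' (+5 fires, +3 burnt)
Step 4: cell (4,4)='T' (+5 fires, +5 burnt)
Step 5: cell (4,4)='F' (+3 fires, +5 burnt)
  -> target ignites at step 5
Step 6: cell (4,4)='.' (+2 fires, +3 burnt)
Step 7: cell (4,4)='.' (+0 fires, +2 burnt)
  fire out at step 7

5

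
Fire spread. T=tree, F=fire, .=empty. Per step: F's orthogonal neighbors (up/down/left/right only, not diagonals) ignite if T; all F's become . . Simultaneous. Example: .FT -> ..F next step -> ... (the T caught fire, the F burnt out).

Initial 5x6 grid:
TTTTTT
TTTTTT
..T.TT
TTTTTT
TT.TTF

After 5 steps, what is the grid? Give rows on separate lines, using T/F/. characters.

Step 1: 2 trees catch fire, 1 burn out
  TTTTTT
  TTTTTT
  ..T.TT
  TTTTTF
  TT.TF.
Step 2: 3 trees catch fire, 2 burn out
  TTTTTT
  TTTTTT
  ..T.TF
  TTTTF.
  TT.F..
Step 3: 3 trees catch fire, 3 burn out
  TTTTTT
  TTTTTF
  ..T.F.
  TTTF..
  TT....
Step 4: 3 trees catch fire, 3 burn out
  TTTTTF
  TTTTF.
  ..T...
  TTF...
  TT....
Step 5: 4 trees catch fire, 3 burn out
  TTTTF.
  TTTF..
  ..F...
  TF....
  TT....

TTTTF.
TTTF..
..F...
TF....
TT....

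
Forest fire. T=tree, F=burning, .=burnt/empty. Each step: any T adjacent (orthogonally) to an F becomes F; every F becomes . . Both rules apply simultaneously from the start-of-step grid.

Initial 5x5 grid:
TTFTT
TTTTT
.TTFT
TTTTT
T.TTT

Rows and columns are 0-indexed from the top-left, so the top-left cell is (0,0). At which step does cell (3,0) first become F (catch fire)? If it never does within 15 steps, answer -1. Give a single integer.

Step 1: cell (3,0)='T' (+7 fires, +2 burnt)
Step 2: cell (3,0)='T' (+8 fires, +7 burnt)
Step 3: cell (3,0)='T' (+4 fires, +8 burnt)
Step 4: cell (3,0)='F' (+1 fires, +4 burnt)
  -> target ignites at step 4
Step 5: cell (3,0)='.' (+1 fires, +1 burnt)
Step 6: cell (3,0)='.' (+0 fires, +1 burnt)
  fire out at step 6

4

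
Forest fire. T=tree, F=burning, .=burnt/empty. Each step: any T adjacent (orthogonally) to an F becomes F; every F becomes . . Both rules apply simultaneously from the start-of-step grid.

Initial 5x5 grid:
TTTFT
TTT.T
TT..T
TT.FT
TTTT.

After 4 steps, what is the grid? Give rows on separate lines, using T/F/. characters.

Step 1: 4 trees catch fire, 2 burn out
  TTF.F
  TTT.T
  TT..T
  TT..F
  TTTF.
Step 2: 5 trees catch fire, 4 burn out
  TF...
  TTF.F
  TT..F
  TT...
  TTF..
Step 3: 3 trees catch fire, 5 burn out
  F....
  TF...
  TT...
  TT...
  TF...
Step 4: 4 trees catch fire, 3 burn out
  .....
  F....
  TF...
  TF...
  F....

.....
F....
TF...
TF...
F....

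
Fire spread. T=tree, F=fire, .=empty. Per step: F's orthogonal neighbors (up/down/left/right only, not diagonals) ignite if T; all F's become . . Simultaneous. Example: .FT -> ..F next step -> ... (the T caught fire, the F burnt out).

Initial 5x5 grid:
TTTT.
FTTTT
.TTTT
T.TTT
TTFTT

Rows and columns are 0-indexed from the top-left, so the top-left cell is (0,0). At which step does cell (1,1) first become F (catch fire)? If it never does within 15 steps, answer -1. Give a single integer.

Step 1: cell (1,1)='F' (+5 fires, +2 burnt)
  -> target ignites at step 1
Step 2: cell (1,1)='.' (+7 fires, +5 burnt)
Step 3: cell (1,1)='.' (+5 fires, +7 burnt)
Step 4: cell (1,1)='.' (+3 fires, +5 burnt)
Step 5: cell (1,1)='.' (+0 fires, +3 burnt)
  fire out at step 5

1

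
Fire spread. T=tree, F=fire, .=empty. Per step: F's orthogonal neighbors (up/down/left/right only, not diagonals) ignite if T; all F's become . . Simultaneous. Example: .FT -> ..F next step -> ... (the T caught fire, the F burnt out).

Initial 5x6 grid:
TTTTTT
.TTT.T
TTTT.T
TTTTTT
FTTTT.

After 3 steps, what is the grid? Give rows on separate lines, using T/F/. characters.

Step 1: 2 trees catch fire, 1 burn out
  TTTTTT
  .TTT.T
  TTTT.T
  FTTTTT
  .FTTT.
Step 2: 3 trees catch fire, 2 burn out
  TTTTTT
  .TTT.T
  FTTT.T
  .FTTTT
  ..FTT.
Step 3: 3 trees catch fire, 3 burn out
  TTTTTT
  .TTT.T
  .FTT.T
  ..FTTT
  ...FT.

TTTTTT
.TTT.T
.FTT.T
..FTTT
...FT.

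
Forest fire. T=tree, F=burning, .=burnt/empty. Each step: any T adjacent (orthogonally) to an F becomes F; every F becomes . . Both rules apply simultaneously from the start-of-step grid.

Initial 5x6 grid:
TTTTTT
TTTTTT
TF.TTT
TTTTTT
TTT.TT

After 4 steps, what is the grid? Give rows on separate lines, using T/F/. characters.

Step 1: 3 trees catch fire, 1 burn out
  TTTTTT
  TFTTTT
  F..TTT
  TFTTTT
  TTT.TT
Step 2: 6 trees catch fire, 3 burn out
  TFTTTT
  F.FTTT
  ...TTT
  F.FTTT
  TFT.TT
Step 3: 6 trees catch fire, 6 burn out
  F.FTTT
  ...FTT
  ...TTT
  ...FTT
  F.F.TT
Step 4: 4 trees catch fire, 6 burn out
  ...FTT
  ....FT
  ...FTT
  ....FT
  ....TT

...FTT
....FT
...FTT
....FT
....TT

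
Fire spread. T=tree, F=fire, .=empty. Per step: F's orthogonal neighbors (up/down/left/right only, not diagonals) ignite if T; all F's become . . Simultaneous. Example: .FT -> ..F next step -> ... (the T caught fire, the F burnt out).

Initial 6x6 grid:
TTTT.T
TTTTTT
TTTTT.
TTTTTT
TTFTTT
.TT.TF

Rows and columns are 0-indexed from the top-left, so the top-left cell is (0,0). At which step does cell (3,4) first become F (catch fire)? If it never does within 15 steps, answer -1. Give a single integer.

Step 1: cell (3,4)='T' (+6 fires, +2 burnt)
Step 2: cell (3,4)='T' (+7 fires, +6 burnt)
Step 3: cell (3,4)='F' (+5 fires, +7 burnt)
  -> target ignites at step 3
Step 4: cell (3,4)='.' (+5 fires, +5 burnt)
Step 5: cell (3,4)='.' (+4 fires, +5 burnt)
Step 6: cell (3,4)='.' (+2 fires, +4 burnt)
Step 7: cell (3,4)='.' (+1 fires, +2 burnt)
Step 8: cell (3,4)='.' (+0 fires, +1 burnt)
  fire out at step 8

3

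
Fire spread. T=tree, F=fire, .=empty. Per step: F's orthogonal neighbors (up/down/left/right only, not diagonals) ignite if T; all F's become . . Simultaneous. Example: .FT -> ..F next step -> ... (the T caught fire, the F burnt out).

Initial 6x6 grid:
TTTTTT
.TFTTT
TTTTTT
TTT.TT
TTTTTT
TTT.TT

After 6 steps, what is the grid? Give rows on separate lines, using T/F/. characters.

Step 1: 4 trees catch fire, 1 burn out
  TTFTTT
  .F.FTT
  TTFTTT
  TTT.TT
  TTTTTT
  TTT.TT
Step 2: 6 trees catch fire, 4 burn out
  TF.FTT
  ....FT
  TF.FTT
  TTF.TT
  TTTTTT
  TTT.TT
Step 3: 7 trees catch fire, 6 burn out
  F...FT
  .....F
  F...FT
  TF..TT
  TTFTTT
  TTT.TT
Step 4: 7 trees catch fire, 7 burn out
  .....F
  ......
  .....F
  F...FT
  TF.FTT
  TTF.TT
Step 5: 4 trees catch fire, 7 burn out
  ......
  ......
  ......
  .....F
  F...FT
  TF..TT
Step 6: 3 trees catch fire, 4 burn out
  ......
  ......
  ......
  ......
  .....F
  F...FT

......
......
......
......
.....F
F...FT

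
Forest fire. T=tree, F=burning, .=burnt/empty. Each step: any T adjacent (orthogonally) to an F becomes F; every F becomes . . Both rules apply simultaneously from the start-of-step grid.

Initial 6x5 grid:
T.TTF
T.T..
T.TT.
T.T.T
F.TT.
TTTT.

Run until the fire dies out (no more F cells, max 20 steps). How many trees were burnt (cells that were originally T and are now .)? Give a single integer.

Step 1: +3 fires, +2 burnt (F count now 3)
Step 2: +3 fires, +3 burnt (F count now 3)
Step 3: +3 fires, +3 burnt (F count now 3)
Step 4: +4 fires, +3 burnt (F count now 4)
Step 5: +3 fires, +4 burnt (F count now 3)
Step 6: +0 fires, +3 burnt (F count now 0)
Fire out after step 6
Initially T: 17, now '.': 29
Total burnt (originally-T cells now '.'): 16

Answer: 16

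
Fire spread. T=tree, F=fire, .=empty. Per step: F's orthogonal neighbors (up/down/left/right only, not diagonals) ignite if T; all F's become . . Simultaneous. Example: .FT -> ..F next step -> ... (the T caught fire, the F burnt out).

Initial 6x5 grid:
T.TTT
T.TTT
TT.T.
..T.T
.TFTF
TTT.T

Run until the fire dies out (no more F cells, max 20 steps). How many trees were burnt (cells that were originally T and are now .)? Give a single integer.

Step 1: +6 fires, +2 burnt (F count now 6)
Step 2: +1 fires, +6 burnt (F count now 1)
Step 3: +1 fires, +1 burnt (F count now 1)
Step 4: +0 fires, +1 burnt (F count now 0)
Fire out after step 4
Initially T: 19, now '.': 19
Total burnt (originally-T cells now '.'): 8

Answer: 8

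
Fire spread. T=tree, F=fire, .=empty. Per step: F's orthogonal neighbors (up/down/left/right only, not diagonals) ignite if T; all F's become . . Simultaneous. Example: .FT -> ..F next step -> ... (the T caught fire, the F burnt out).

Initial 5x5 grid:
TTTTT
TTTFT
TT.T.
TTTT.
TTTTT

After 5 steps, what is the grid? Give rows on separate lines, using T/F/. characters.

Step 1: 4 trees catch fire, 1 burn out
  TTTFT
  TTF.F
  TT.F.
  TTTT.
  TTTTT
Step 2: 4 trees catch fire, 4 burn out
  TTF.F
  TF...
  TT...
  TTTF.
  TTTTT
Step 3: 5 trees catch fire, 4 burn out
  TF...
  F....
  TF...
  TTF..
  TTTFT
Step 4: 5 trees catch fire, 5 burn out
  F....
  .....
  F....
  TF...
  TTF.F
Step 5: 2 trees catch fire, 5 burn out
  .....
  .....
  .....
  F....
  TF...

.....
.....
.....
F....
TF...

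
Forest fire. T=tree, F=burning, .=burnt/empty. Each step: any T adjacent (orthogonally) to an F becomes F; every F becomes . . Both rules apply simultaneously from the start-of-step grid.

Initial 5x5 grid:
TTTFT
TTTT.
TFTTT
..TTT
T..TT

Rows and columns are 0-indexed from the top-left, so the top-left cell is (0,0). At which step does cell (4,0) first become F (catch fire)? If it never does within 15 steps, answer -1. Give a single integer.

Step 1: cell (4,0)='T' (+6 fires, +2 burnt)
Step 2: cell (4,0)='T' (+5 fires, +6 burnt)
Step 3: cell (4,0)='T' (+3 fires, +5 burnt)
Step 4: cell (4,0)='T' (+2 fires, +3 burnt)
Step 5: cell (4,0)='T' (+1 fires, +2 burnt)
Step 6: cell (4,0)='T' (+0 fires, +1 burnt)
  fire out at step 6
Target never catches fire within 15 steps

-1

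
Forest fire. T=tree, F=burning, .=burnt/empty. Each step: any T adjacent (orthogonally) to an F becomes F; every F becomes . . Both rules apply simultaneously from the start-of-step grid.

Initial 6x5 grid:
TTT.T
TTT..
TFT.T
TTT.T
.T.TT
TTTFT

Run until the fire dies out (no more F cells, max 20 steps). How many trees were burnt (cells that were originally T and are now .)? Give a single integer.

Step 1: +7 fires, +2 burnt (F count now 7)
Step 2: +8 fires, +7 burnt (F count now 8)
Step 3: +4 fires, +8 burnt (F count now 4)
Step 4: +1 fires, +4 burnt (F count now 1)
Step 5: +0 fires, +1 burnt (F count now 0)
Fire out after step 5
Initially T: 21, now '.': 29
Total burnt (originally-T cells now '.'): 20

Answer: 20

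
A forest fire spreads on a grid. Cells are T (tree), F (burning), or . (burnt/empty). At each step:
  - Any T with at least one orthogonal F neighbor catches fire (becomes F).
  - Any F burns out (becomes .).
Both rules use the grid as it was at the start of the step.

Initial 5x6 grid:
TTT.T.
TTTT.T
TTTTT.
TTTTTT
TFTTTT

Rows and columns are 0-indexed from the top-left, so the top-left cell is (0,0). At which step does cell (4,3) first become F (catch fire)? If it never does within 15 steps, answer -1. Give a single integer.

Step 1: cell (4,3)='T' (+3 fires, +1 burnt)
Step 2: cell (4,3)='F' (+4 fires, +3 burnt)
  -> target ignites at step 2
Step 3: cell (4,3)='.' (+5 fires, +4 burnt)
Step 4: cell (4,3)='.' (+6 fires, +5 burnt)
Step 5: cell (4,3)='.' (+5 fires, +6 burnt)
Step 6: cell (4,3)='.' (+0 fires, +5 burnt)
  fire out at step 6

2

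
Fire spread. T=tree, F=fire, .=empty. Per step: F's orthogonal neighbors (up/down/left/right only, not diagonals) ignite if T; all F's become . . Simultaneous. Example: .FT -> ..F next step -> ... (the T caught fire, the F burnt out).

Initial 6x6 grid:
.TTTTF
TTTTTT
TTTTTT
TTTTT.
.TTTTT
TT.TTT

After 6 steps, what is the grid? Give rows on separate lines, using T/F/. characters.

Step 1: 2 trees catch fire, 1 burn out
  .TTTF.
  TTTTTF
  TTTTTT
  TTTTT.
  .TTTTT
  TT.TTT
Step 2: 3 trees catch fire, 2 burn out
  .TTF..
  TTTTF.
  TTTTTF
  TTTTT.
  .TTTTT
  TT.TTT
Step 3: 3 trees catch fire, 3 burn out
  .TF...
  TTTF..
  TTTTF.
  TTTTT.
  .TTTTT
  TT.TTT
Step 4: 4 trees catch fire, 3 burn out
  .F....
  TTF...
  TTTF..
  TTTTF.
  .TTTTT
  TT.TTT
Step 5: 4 trees catch fire, 4 burn out
  ......
  TF....
  TTF...
  TTTF..
  .TTTFT
  TT.TTT
Step 6: 6 trees catch fire, 4 burn out
  ......
  F.....
  TF....
  TTF...
  .TTF.F
  TT.TFT

......
F.....
TF....
TTF...
.TTF.F
TT.TFT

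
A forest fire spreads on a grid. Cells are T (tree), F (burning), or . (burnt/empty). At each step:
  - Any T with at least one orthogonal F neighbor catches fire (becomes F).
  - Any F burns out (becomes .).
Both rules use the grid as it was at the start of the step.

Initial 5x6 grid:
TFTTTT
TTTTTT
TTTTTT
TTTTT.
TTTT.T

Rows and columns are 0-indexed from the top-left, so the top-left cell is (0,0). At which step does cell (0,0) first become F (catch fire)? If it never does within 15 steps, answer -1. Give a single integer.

Step 1: cell (0,0)='F' (+3 fires, +1 burnt)
  -> target ignites at step 1
Step 2: cell (0,0)='.' (+4 fires, +3 burnt)
Step 3: cell (0,0)='.' (+5 fires, +4 burnt)
Step 4: cell (0,0)='.' (+6 fires, +5 burnt)
Step 5: cell (0,0)='.' (+5 fires, +6 burnt)
Step 6: cell (0,0)='.' (+3 fires, +5 burnt)
Step 7: cell (0,0)='.' (+0 fires, +3 burnt)
  fire out at step 7

1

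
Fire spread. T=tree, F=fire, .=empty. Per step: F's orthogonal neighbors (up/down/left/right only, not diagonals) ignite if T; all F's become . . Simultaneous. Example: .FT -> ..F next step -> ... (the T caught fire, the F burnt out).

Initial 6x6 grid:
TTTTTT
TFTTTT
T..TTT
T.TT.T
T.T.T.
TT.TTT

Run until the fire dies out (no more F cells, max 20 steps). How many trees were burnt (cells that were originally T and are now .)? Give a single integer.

Answer: 23

Derivation:
Step 1: +3 fires, +1 burnt (F count now 3)
Step 2: +4 fires, +3 burnt (F count now 4)
Step 3: +4 fires, +4 burnt (F count now 4)
Step 4: +5 fires, +4 burnt (F count now 5)
Step 5: +4 fires, +5 burnt (F count now 4)
Step 6: +3 fires, +4 burnt (F count now 3)
Step 7: +0 fires, +3 burnt (F count now 0)
Fire out after step 7
Initially T: 27, now '.': 32
Total burnt (originally-T cells now '.'): 23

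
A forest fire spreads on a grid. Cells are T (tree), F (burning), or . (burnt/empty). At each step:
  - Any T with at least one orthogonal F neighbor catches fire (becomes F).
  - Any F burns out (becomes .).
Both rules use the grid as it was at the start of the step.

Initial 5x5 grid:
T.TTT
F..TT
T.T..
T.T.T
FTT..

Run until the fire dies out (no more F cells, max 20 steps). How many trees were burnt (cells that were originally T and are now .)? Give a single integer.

Step 1: +4 fires, +2 burnt (F count now 4)
Step 2: +1 fires, +4 burnt (F count now 1)
Step 3: +1 fires, +1 burnt (F count now 1)
Step 4: +1 fires, +1 burnt (F count now 1)
Step 5: +0 fires, +1 burnt (F count now 0)
Fire out after step 5
Initially T: 13, now '.': 19
Total burnt (originally-T cells now '.'): 7

Answer: 7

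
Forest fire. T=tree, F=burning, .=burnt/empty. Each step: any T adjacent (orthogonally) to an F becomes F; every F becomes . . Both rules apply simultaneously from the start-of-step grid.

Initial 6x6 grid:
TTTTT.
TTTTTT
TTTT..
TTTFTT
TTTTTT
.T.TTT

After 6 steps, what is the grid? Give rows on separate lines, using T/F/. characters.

Step 1: 4 trees catch fire, 1 burn out
  TTTTT.
  TTTTTT
  TTTF..
  TTF.FT
  TTTFTT
  .T.TTT
Step 2: 7 trees catch fire, 4 burn out
  TTTTT.
  TTTFTT
  TTF...
  TF...F
  TTF.FT
  .T.FTT
Step 3: 8 trees catch fire, 7 burn out
  TTTFT.
  TTF.FT
  TF....
  F.....
  TF...F
  .T..FT
Step 4: 8 trees catch fire, 8 burn out
  TTF.F.
  TF...F
  F.....
  ......
  F.....
  .F...F
Step 5: 2 trees catch fire, 8 burn out
  TF....
  F.....
  ......
  ......
  ......
  ......
Step 6: 1 trees catch fire, 2 burn out
  F.....
  ......
  ......
  ......
  ......
  ......

F.....
......
......
......
......
......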